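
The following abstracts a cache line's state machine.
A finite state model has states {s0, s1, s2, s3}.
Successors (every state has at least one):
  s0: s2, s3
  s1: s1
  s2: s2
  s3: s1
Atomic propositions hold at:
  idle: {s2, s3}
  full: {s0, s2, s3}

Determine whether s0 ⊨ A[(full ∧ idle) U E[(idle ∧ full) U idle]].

No

Sat(full ∧ idle) = {s2, s3}
Sat(idle ∧ full) = {s2, s3}
E[(idle ∧ full) U idle]: least fixpoint, start Z0 = Sat(idle) = {s2, s3}, add states in Sat(idle ∧ full) with some successor in Z. Already a fixed point.
Sat(E[(idle ∧ full) U idle]) = {s2, s3}
A[(full ∧ idle) U E[(idle ∧ full) U idle]]: least fixpoint, start Z0 = Sat(E[(idle ∧ full) U idle]) = {s2, s3}, add states in Sat(full ∧ idle) with every successor in Z. Already a fixed point.
Sat(A[(full ∧ idle) U E[(idle ∧ full) U idle]]) = {s2, s3}
s0 ∉ Sat(A[(full ∧ idle) U E[(idle ∧ full) U idle]]) = {s2, s3}, so the formula does not hold at s0.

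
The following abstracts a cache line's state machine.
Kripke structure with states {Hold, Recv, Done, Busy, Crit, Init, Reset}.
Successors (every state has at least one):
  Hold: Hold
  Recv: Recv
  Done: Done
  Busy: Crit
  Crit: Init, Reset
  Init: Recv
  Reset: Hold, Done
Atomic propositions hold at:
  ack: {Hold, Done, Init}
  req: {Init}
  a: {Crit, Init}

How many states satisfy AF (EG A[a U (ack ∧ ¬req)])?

Sat(¬req) = {Hold, Recv, Done, Busy, Crit, Reset}
Sat(ack ∧ ¬req) = {Hold, Done}
A[a U (ack ∧ ¬req)]: least fixpoint, start Z0 = Sat((ack ∧ ¬req)) = {Hold, Done}, add states in Sat(a) with every successor in Z. Already a fixed point.
Sat(A[a U (ack ∧ ¬req)]) = {Hold, Done}
EG A[a U (ack ∧ ¬req)]: greatest fixpoint, start Z0 = {Hold, Done}, keep only states in Sat with some successor in Z. Already a fixed point.
Sat(EG A[a U (ack ∧ ¬req)]) = {Hold, Done}
AF (EG A[a U (ack ∧ ¬req)]): least fixpoint, start Z0 = {Hold, Done}, add states with every successor in Z. Z1 = {Hold, Done, Reset}; fixed.
Sat(AF (EG A[a U (ack ∧ ¬req)])) = {Hold, Done, Reset}
|Sat(AF (EG A[a U (ack ∧ ¬req)]))| = |{Hold, Done, Reset}| = 3.

3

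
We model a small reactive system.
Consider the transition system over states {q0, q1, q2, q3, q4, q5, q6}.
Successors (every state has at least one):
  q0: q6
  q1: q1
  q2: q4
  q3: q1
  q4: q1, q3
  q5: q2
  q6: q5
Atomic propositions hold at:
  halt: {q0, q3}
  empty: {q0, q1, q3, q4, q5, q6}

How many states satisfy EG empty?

3

EG empty: greatest fixpoint, start Z0 = {q0, q1, q3, q4, q5, q6}, keep only states in Sat with some successor in Z. Z1 = {q0, q1, q3, q4, q6}; Z2 = {q0, q1, q3, q4}; Z3 = {q1, q3, q4}; fixed.
Sat(EG empty) = {q1, q3, q4}
|Sat(EG empty)| = |{q1, q3, q4}| = 3.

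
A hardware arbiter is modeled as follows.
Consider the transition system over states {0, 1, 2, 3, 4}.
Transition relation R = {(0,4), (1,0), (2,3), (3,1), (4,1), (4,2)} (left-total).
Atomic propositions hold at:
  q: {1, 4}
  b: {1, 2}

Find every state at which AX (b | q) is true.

Sat(b | q) = {1, 2, 4}
Sat(AX (b | q)) = {s : every successor in {1, 2, 4}} = {0, 3, 4}

{0, 3, 4}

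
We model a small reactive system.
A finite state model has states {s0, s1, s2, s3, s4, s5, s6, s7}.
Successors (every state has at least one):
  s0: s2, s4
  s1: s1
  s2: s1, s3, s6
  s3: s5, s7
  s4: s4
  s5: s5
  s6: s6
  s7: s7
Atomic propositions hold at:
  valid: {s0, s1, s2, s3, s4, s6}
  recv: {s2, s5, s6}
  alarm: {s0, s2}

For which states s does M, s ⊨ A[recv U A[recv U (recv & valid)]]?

Sat(recv & valid) = {s2, s6}
A[recv U (recv & valid)]: least fixpoint, start Z0 = Sat((recv & valid)) = {s2, s6}, add states in Sat(recv) with every successor in Z. Already a fixed point.
Sat(A[recv U (recv & valid)]) = {s2, s6}
A[recv U A[recv U (recv & valid)]]: least fixpoint, start Z0 = Sat(A[recv U (recv & valid)]) = {s2, s6}, add states in Sat(recv) with every successor in Z. Already a fixed point.
Sat(A[recv U A[recv U (recv & valid)]]) = {s2, s6}

{s2, s6}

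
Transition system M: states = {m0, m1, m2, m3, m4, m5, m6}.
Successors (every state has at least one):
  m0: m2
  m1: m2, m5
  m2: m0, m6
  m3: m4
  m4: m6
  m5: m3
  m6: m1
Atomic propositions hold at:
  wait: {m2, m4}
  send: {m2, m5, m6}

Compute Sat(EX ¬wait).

{m1, m2, m4, m5, m6}

Sat(¬wait) = {m0, m1, m3, m5, m6}
Sat(EX ¬wait) = {s : some successor in {m0, m1, m3, m5, m6}} = {m1, m2, m4, m5, m6}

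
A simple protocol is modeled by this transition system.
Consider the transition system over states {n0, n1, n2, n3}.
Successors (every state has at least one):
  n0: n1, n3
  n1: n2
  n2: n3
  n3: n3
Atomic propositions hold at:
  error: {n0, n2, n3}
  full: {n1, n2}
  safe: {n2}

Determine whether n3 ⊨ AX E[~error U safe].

Sat(~error) = {n1}
E[~error U safe]: least fixpoint, start Z0 = Sat(safe) = {n2}, add states in Sat(~error) with some successor in Z. Z1 = {n1, n2}; fixed.
Sat(E[~error U safe]) = {n1, n2}
Sat(AX E[~error U safe]) = {s : every successor in {n1, n2}} = {n1}
n3 ∉ Sat(AX E[~error U safe]) = {n1}, so the formula does not hold at n3.

No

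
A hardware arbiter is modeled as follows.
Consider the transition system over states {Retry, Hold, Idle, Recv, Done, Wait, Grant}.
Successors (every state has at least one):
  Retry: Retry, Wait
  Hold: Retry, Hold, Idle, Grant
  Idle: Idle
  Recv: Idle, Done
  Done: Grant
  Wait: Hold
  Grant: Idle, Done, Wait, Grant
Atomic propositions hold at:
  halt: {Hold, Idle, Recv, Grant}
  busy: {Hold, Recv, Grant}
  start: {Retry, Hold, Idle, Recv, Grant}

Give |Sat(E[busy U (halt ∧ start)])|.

Sat(halt ∧ start) = {Hold, Idle, Recv, Grant}
E[busy U (halt ∧ start)]: least fixpoint, start Z0 = Sat((halt ∧ start)) = {Hold, Idle, Recv, Grant}, add states in Sat(busy) with some successor in Z. Already a fixed point.
Sat(E[busy U (halt ∧ start)]) = {Hold, Idle, Recv, Grant}
|Sat(E[busy U (halt ∧ start)])| = |{Hold, Idle, Recv, Grant}| = 4.

4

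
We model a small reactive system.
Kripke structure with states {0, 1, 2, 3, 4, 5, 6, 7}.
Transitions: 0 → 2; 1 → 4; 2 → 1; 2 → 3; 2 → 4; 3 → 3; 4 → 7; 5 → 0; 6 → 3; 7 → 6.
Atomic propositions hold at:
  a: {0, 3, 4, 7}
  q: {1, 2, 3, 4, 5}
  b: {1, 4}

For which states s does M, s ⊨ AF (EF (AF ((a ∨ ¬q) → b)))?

Sat(¬q) = {0, 6, 7}
Sat(a ∨ ¬q) = {0, 3, 4, 6, 7}
Sat((a ∨ ¬q) → b) = {1, 2, 4, 5}
AF ((a ∨ ¬q) → b): least fixpoint, start Z0 = {1, 2, 4, 5}, add states with every successor in Z. Z1 = {0, 1, 2, 4, 5}; fixed.
Sat(AF ((a ∨ ¬q) → b)) = {0, 1, 2, 4, 5}
EF (AF ((a ∨ ¬q) → b)): least fixpoint, start Z0 = {0, 1, 2, 4, 5}, add states with some successor in Z. Already a fixed point.
Sat(EF (AF ((a ∨ ¬q) → b))) = {0, 1, 2, 4, 5}
AF (EF (AF ((a ∨ ¬q) → b))): least fixpoint, start Z0 = {0, 1, 2, 4, 5}, add states with every successor in Z. Already a fixed point.
Sat(AF (EF (AF ((a ∨ ¬q) → b)))) = {0, 1, 2, 4, 5}

{0, 1, 2, 4, 5}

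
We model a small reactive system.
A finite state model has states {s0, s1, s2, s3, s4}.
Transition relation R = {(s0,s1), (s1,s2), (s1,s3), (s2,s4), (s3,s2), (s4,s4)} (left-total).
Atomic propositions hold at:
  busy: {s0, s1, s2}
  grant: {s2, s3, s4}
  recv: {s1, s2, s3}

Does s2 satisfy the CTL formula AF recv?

Yes

AF recv: least fixpoint, start Z0 = {s1, s2, s3}, add states with every successor in Z. Z1 = {s0, s1, s2, s3}; fixed.
Sat(AF recv) = {s0, s1, s2, s3}
s2 ∈ Sat(AF recv) = {s0, s1, s2, s3}, so the formula holds at s2.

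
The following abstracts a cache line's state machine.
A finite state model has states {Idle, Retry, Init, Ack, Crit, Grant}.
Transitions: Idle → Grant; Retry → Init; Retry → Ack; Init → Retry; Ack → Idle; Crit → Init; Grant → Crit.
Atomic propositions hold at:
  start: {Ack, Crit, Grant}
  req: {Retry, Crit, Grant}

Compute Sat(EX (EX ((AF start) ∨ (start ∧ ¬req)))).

AF start: least fixpoint, start Z0 = {Ack, Crit, Grant}, add states with every successor in Z. Z1 = {Idle, Ack, Crit, Grant}; fixed.
Sat(AF start) = {Idle, Ack, Crit, Grant}
Sat(¬req) = {Idle, Init, Ack}
Sat(start ∧ ¬req) = {Ack}
Sat((AF start) ∨ (start ∧ ¬req)) = {Idle, Ack, Crit, Grant}
Sat(EX ((AF start) ∨ (start ∧ ¬req))) = {s : some successor in {Idle, Ack, Crit, Grant}} = {Idle, Retry, Ack, Grant}
Sat(EX (EX ((AF start) ∨ (start ∧ ¬req)))) = {s : some successor in {Idle, Retry, Ack, Grant}} = {Idle, Retry, Init, Ack}

{Idle, Retry, Init, Ack}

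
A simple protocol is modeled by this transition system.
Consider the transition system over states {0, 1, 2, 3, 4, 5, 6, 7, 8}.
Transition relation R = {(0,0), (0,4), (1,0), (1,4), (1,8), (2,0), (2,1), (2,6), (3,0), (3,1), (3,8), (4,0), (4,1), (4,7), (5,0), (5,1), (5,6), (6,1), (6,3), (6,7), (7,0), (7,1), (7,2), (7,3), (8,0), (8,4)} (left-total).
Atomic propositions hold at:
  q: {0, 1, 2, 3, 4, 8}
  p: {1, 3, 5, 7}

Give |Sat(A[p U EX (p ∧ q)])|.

Sat(p ∧ q) = {1, 3}
Sat(EX (p ∧ q)) = {s : some successor in {1, 3}} = {2, 3, 4, 5, 6, 7}
A[p U EX (p ∧ q)]: least fixpoint, start Z0 = Sat(EX (p ∧ q)) = {2, 3, 4, 5, 6, 7}, add states in Sat(p) with every successor in Z. Already a fixed point.
Sat(A[p U EX (p ∧ q)]) = {2, 3, 4, 5, 6, 7}
|Sat(A[p U EX (p ∧ q)])| = |{2, 3, 4, 5, 6, 7}| = 6.

6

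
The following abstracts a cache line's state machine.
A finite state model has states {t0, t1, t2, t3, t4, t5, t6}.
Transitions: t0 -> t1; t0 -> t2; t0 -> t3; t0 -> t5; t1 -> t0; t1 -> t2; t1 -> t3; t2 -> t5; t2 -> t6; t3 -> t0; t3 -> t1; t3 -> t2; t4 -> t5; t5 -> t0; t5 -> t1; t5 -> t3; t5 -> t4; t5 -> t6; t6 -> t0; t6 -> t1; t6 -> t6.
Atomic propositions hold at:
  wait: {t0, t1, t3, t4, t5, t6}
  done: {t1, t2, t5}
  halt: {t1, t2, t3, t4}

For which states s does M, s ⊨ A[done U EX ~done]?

{t0, t1, t2, t3, t5, t6}

Sat(~done) = {t0, t3, t4, t6}
Sat(EX ~done) = {s : some successor in {t0, t3, t4, t6}} = {t0, t1, t2, t3, t5, t6}
A[done U EX ~done]: least fixpoint, start Z0 = Sat(EX ~done) = {t0, t1, t2, t3, t5, t6}, add states in Sat(done) with every successor in Z. Already a fixed point.
Sat(A[done U EX ~done]) = {t0, t1, t2, t3, t5, t6}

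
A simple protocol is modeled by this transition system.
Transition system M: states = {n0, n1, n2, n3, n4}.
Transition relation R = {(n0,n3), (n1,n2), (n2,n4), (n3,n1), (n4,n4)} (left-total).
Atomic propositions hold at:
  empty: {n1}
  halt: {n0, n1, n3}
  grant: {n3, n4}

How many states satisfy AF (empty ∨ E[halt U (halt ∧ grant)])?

Sat(halt ∧ grant) = {n3}
E[halt U (halt ∧ grant)]: least fixpoint, start Z0 = Sat((halt ∧ grant)) = {n3}, add states in Sat(halt) with some successor in Z. Z1 = {n0, n3}; fixed.
Sat(E[halt U (halt ∧ grant)]) = {n0, n3}
Sat(empty ∨ E[halt U (halt ∧ grant)]) = {n0, n1, n3}
AF (empty ∨ E[halt U (halt ∧ grant)]): least fixpoint, start Z0 = {n0, n1, n3}, add states with every successor in Z. Already a fixed point.
Sat(AF (empty ∨ E[halt U (halt ∧ grant)])) = {n0, n1, n3}
|Sat(AF (empty ∨ E[halt U (halt ∧ grant)]))| = |{n0, n1, n3}| = 3.

3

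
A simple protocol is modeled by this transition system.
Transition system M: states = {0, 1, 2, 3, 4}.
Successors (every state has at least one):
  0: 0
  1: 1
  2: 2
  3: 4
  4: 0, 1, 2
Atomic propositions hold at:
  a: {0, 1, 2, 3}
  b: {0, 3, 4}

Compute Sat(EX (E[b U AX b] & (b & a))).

{0, 4}

Sat(AX b) = {s : every successor in {0, 3, 4}} = {0, 3}
E[b U AX b]: least fixpoint, start Z0 = Sat(AX b) = {0, 3}, add states in Sat(b) with some successor in Z. Z1 = {0, 3, 4}; fixed.
Sat(E[b U AX b]) = {0, 3, 4}
Sat(b & a) = {0, 3}
Sat(E[b U AX b] & (b & a)) = {0, 3}
Sat(EX (E[b U AX b] & (b & a))) = {s : some successor in {0, 3}} = {0, 4}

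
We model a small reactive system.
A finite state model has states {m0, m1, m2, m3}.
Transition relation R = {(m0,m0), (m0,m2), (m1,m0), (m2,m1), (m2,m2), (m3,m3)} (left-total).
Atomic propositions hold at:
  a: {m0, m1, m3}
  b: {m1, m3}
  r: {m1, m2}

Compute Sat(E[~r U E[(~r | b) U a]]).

{m0, m1, m3}

Sat(~r) = {m0, m3}
Sat(~r | b) = {m0, m1, m3}
E[(~r | b) U a]: least fixpoint, start Z0 = Sat(a) = {m0, m1, m3}, add states in Sat(~r | b) with some successor in Z. Already a fixed point.
Sat(E[(~r | b) U a]) = {m0, m1, m3}
E[~r U E[(~r | b) U a]]: least fixpoint, start Z0 = Sat(E[(~r | b) U a]) = {m0, m1, m3}, add states in Sat(~r) with some successor in Z. Already a fixed point.
Sat(E[~r U E[(~r | b) U a]]) = {m0, m1, m3}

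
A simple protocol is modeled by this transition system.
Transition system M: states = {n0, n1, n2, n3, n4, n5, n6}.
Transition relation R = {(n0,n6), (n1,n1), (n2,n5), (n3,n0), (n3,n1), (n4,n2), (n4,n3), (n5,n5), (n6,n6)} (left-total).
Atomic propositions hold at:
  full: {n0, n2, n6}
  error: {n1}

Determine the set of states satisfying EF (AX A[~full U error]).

{n1, n3, n4}

Sat(~full) = {n1, n3, n4, n5}
A[~full U error]: least fixpoint, start Z0 = Sat(error) = {n1}, add states in Sat(~full) with every successor in Z. Already a fixed point.
Sat(A[~full U error]) = {n1}
Sat(AX A[~full U error]) = {s : every successor in {n1}} = {n1}
EF (AX A[~full U error]): least fixpoint, start Z0 = {n1}, add states with some successor in Z. Z1 = {n1, n3}; Z2 = {n1, n3, n4}; fixed.
Sat(EF (AX A[~full U error])) = {n1, n3, n4}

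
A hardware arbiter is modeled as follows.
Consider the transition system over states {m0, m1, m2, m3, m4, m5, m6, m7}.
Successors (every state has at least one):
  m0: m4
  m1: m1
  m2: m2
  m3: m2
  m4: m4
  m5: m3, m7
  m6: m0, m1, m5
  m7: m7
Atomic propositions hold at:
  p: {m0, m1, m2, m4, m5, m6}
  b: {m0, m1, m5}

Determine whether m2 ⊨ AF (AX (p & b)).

No

Sat(p & b) = {m0, m1, m5}
Sat(AX (p & b)) = {s : every successor in {m0, m1, m5}} = {m1, m6}
AF (AX (p & b)): least fixpoint, start Z0 = {m1, m6}, add states with every successor in Z. Already a fixed point.
Sat(AF (AX (p & b))) = {m1, m6}
m2 ∉ Sat(AF (AX (p & b))) = {m1, m6}, so the formula does not hold at m2.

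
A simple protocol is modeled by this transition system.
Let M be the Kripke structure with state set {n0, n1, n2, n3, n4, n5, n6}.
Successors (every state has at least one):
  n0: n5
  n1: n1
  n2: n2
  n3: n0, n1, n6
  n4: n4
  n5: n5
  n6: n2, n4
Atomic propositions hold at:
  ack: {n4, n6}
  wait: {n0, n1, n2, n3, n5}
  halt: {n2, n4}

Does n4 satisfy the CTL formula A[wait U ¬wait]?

Sat(¬wait) = {n4, n6}
A[wait U ¬wait]: least fixpoint, start Z0 = Sat(¬wait) = {n4, n6}, add states in Sat(wait) with every successor in Z. Already a fixed point.
Sat(A[wait U ¬wait]) = {n4, n6}
n4 ∈ Sat(A[wait U ¬wait]) = {n4, n6}, so the formula holds at n4.

Yes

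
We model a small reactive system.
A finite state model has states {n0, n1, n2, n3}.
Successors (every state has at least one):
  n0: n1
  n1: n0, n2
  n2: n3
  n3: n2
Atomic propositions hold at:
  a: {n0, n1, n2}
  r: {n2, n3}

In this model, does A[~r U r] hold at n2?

Sat(~r) = {n0, n1}
A[~r U r]: least fixpoint, start Z0 = Sat(r) = {n2, n3}, add states in Sat(~r) with every successor in Z. Already a fixed point.
Sat(A[~r U r]) = {n2, n3}
n2 ∈ Sat(A[~r U r]) = {n2, n3}, so the formula holds at n2.

Yes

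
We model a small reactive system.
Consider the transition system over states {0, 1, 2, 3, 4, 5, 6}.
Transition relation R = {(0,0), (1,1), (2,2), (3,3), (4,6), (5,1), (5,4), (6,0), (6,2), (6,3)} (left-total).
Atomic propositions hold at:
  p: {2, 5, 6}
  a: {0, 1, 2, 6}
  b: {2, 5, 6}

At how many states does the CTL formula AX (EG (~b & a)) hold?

2

Sat(~b) = {0, 1, 3, 4}
Sat(~b & a) = {0, 1}
EG (~b & a): greatest fixpoint, start Z0 = {0, 1}, keep only states in Sat with some successor in Z. Already a fixed point.
Sat(EG (~b & a)) = {0, 1}
Sat(AX (EG (~b & a))) = {s : every successor in {0, 1}} = {0, 1}
|Sat(AX (EG (~b & a)))| = |{0, 1}| = 2.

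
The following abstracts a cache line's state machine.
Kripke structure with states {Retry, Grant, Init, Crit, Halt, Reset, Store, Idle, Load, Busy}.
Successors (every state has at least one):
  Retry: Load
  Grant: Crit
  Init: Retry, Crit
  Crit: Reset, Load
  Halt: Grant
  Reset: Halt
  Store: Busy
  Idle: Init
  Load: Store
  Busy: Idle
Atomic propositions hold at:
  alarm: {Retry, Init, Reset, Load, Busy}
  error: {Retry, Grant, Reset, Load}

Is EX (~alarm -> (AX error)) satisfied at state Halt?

Sat(~alarm) = {Grant, Crit, Halt, Store, Idle}
Sat(AX error) = {s : every successor in {Retry, Grant, Reset, Load}} = {Retry, Crit, Halt}
Sat(~alarm -> (AX error)) = {Retry, Init, Crit, Halt, Reset, Load, Busy}
Sat(EX (~alarm -> (AX error))) = {s : some successor in {Retry, Init, Crit, Halt, Reset, Load, Busy}} = {Retry, Grant, Init, Crit, Reset, Store, Idle}
Halt ∉ Sat(EX (~alarm -> (AX error))) = {Retry, Grant, Init, Crit, Reset, Store, Idle}, so the formula does not hold at Halt.

No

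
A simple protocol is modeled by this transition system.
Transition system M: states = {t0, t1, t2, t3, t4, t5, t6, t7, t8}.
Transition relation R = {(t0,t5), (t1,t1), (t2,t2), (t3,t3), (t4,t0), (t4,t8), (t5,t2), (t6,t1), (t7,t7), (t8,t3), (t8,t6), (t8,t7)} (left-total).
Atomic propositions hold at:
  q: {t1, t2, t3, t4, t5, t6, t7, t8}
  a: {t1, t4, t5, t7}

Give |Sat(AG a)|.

2

AG a: greatest fixpoint, start Z0 = {t1, t4, t5, t7}, keep only states in Sat with every successor in Z. Z1 = {t1, t7}; fixed.
Sat(AG a) = {t1, t7}
|Sat(AG a)| = |{t1, t7}| = 2.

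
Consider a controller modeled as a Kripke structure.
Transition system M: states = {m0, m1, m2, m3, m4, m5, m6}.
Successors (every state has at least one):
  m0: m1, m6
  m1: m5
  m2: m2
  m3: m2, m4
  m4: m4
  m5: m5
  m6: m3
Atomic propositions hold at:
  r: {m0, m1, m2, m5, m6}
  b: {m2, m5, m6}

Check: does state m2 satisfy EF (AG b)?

Yes

AG b: greatest fixpoint, start Z0 = {m2, m5, m6}, keep only states in Sat with every successor in Z. Z1 = {m2, m5}; fixed.
Sat(AG b) = {m2, m5}
EF (AG b): least fixpoint, start Z0 = {m2, m5}, add states with some successor in Z. Z1 = {m1, m2, m3, m5}; Z2 = {m0, m1, m2, m3, m5, m6}; fixed.
Sat(EF (AG b)) = {m0, m1, m2, m3, m5, m6}
m2 ∈ Sat(EF (AG b)) = {m0, m1, m2, m3, m5, m6}, so the formula holds at m2.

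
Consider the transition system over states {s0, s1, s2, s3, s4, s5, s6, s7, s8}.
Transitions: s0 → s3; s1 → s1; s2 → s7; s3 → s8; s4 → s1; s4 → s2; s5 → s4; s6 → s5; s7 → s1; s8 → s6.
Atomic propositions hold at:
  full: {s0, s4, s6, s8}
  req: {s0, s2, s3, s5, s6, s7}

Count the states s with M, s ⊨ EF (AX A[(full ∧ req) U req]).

7

Sat(full ∧ req) = {s0, s6}
A[(full ∧ req) U req]: least fixpoint, start Z0 = Sat(req) = {s0, s2, s3, s5, s6, s7}, add states in Sat(full ∧ req) with every successor in Z. Already a fixed point.
Sat(A[(full ∧ req) U req]) = {s0, s2, s3, s5, s6, s7}
Sat(AX A[(full ∧ req) U req]) = {s : every successor in {s0, s2, s3, s5, s6, s7}} = {s0, s2, s6, s8}
EF (AX A[(full ∧ req) U req]): least fixpoint, start Z0 = {s0, s2, s6, s8}, add states with some successor in Z. Z1 = {s0, s2, s3, s4, s6, s8}; Z2 = {s0, s2, s3, s4, s5, s6, s8}; fixed.
Sat(EF (AX A[(full ∧ req) U req])) = {s0, s2, s3, s4, s5, s6, s8}
|Sat(EF (AX A[(full ∧ req) U req]))| = |{s0, s2, s3, s4, s5, s6, s8}| = 7.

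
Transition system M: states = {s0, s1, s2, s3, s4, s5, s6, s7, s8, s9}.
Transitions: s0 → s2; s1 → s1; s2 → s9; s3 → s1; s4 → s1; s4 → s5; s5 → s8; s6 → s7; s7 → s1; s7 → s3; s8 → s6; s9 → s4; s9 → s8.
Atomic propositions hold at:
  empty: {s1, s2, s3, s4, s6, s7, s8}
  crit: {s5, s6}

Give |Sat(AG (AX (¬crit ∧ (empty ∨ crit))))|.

Sat(¬crit) = {s0, s1, s2, s3, s4, s7, s8, s9}
Sat(empty ∨ crit) = {s1, s2, s3, s4, s5, s6, s7, s8}
Sat(¬crit ∧ (empty ∨ crit)) = {s1, s2, s3, s4, s7, s8}
Sat(AX (¬crit ∧ (empty ∨ crit))) = {s : every successor in {s1, s2, s3, s4, s7, s8}} = {s0, s1, s3, s5, s6, s7, s9}
AG (AX (¬crit ∧ (empty ∨ crit))): greatest fixpoint, start Z0 = {s0, s1, s3, s5, s6, s7, s9}, keep only states in Sat with every successor in Z. Z1 = {s1, s3, s6, s7}; fixed.
Sat(AG (AX (¬crit ∧ (empty ∨ crit)))) = {s1, s3, s6, s7}
|Sat(AG (AX (¬crit ∧ (empty ∨ crit))))| = |{s1, s3, s6, s7}| = 4.

4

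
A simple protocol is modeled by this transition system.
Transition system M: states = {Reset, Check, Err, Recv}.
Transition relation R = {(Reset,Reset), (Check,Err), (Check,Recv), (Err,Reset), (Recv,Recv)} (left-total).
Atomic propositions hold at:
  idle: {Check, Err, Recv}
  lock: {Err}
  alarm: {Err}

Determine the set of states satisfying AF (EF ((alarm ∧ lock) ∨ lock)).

{Check, Err}

Sat(alarm ∧ lock) = {Err}
Sat((alarm ∧ lock) ∨ lock) = {Err}
EF ((alarm ∧ lock) ∨ lock): least fixpoint, start Z0 = {Err}, add states with some successor in Z. Z1 = {Check, Err}; fixed.
Sat(EF ((alarm ∧ lock) ∨ lock)) = {Check, Err}
AF (EF ((alarm ∧ lock) ∨ lock)): least fixpoint, start Z0 = {Check, Err}, add states with every successor in Z. Already a fixed point.
Sat(AF (EF ((alarm ∧ lock) ∨ lock))) = {Check, Err}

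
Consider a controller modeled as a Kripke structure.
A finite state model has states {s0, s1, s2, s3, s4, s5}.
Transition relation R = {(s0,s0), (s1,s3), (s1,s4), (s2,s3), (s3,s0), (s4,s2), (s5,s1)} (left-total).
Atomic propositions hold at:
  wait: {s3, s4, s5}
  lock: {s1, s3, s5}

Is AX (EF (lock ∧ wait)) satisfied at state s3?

Sat(lock ∧ wait) = {s3, s5}
EF (lock ∧ wait): least fixpoint, start Z0 = {s3, s5}, add states with some successor in Z. Z1 = {s1, s2, s3, s5}; Z2 = {s1, s2, s3, s4, s5}; fixed.
Sat(EF (lock ∧ wait)) = {s1, s2, s3, s4, s5}
Sat(AX (EF (lock ∧ wait))) = {s : every successor in {s1, s2, s3, s4, s5}} = {s1, s2, s4, s5}
s3 ∉ Sat(AX (EF (lock ∧ wait))) = {s1, s2, s4, s5}, so the formula does not hold at s3.

No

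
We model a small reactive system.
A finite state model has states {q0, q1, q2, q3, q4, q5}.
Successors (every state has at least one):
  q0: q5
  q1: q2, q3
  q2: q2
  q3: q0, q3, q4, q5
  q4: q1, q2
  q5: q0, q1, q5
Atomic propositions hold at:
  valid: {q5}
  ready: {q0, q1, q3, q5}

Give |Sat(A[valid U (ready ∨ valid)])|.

4

Sat(ready ∨ valid) = {q0, q1, q3, q5}
A[valid U (ready ∨ valid)]: least fixpoint, start Z0 = Sat((ready ∨ valid)) = {q0, q1, q3, q5}, add states in Sat(valid) with every successor in Z. Already a fixed point.
Sat(A[valid U (ready ∨ valid)]) = {q0, q1, q3, q5}
|Sat(A[valid U (ready ∨ valid)])| = |{q0, q1, q3, q5}| = 4.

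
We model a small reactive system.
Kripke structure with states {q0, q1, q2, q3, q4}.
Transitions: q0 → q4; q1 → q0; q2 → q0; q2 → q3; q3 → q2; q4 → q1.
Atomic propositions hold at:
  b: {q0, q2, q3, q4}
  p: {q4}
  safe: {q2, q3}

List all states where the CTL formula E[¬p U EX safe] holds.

{q2, q3}

Sat(¬p) = {q0, q1, q2, q3}
Sat(EX safe) = {s : some successor in {q2, q3}} = {q2, q3}
E[¬p U EX safe]: least fixpoint, start Z0 = Sat(EX safe) = {q2, q3}, add states in Sat(¬p) with some successor in Z. Already a fixed point.
Sat(E[¬p U EX safe]) = {q2, q3}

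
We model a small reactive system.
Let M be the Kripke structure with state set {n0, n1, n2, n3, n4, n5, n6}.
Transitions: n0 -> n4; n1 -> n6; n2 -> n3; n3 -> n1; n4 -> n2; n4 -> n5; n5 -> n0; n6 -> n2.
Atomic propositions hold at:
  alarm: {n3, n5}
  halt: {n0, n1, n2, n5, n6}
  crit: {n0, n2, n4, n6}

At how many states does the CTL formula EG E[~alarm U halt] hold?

3

Sat(~alarm) = {n0, n1, n2, n4, n6}
E[~alarm U halt]: least fixpoint, start Z0 = Sat(halt) = {n0, n1, n2, n5, n6}, add states in Sat(~alarm) with some successor in Z. Z1 = {n0, n1, n2, n4, n5, n6}; fixed.
Sat(E[~alarm U halt]) = {n0, n1, n2, n4, n5, n6}
EG E[~alarm U halt]: greatest fixpoint, start Z0 = {n0, n1, n2, n4, n5, n6}, keep only states in Sat with some successor in Z. Z1 = {n0, n1, n4, n5, n6}; Z2 = {n0, n1, n4, n5}; Z3 = {n0, n4, n5}; fixed.
Sat(EG E[~alarm U halt]) = {n0, n4, n5}
|Sat(EG E[~alarm U halt])| = |{n0, n4, n5}| = 3.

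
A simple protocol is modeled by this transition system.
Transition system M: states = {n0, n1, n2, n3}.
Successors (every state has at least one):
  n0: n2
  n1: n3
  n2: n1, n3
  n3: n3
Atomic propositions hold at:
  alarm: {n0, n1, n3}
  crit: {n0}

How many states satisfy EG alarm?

EG alarm: greatest fixpoint, start Z0 = {n0, n1, n3}, keep only states in Sat with some successor in Z. Z1 = {n1, n3}; fixed.
Sat(EG alarm) = {n1, n3}
|Sat(EG alarm)| = |{n1, n3}| = 2.

2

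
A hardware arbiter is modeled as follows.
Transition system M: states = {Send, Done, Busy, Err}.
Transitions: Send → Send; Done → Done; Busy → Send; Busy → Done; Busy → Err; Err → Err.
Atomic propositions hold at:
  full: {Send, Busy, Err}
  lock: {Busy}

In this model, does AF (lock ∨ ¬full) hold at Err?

Sat(¬full) = {Done}
Sat(lock ∨ ¬full) = {Done, Busy}
AF (lock ∨ ¬full): least fixpoint, start Z0 = {Done, Busy}, add states with every successor in Z. Already a fixed point.
Sat(AF (lock ∨ ¬full)) = {Done, Busy}
Err ∉ Sat(AF (lock ∨ ¬full)) = {Done, Busy}, so the formula does not hold at Err.

No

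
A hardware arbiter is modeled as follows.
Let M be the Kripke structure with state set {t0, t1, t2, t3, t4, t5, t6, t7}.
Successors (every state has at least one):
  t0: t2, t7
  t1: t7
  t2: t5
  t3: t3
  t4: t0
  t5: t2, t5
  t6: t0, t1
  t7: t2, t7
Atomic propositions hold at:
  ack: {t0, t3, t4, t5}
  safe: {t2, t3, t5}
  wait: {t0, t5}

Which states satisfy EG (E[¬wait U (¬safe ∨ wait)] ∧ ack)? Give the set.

{t5}

Sat(¬wait) = {t1, t2, t3, t4, t6, t7}
Sat(¬safe) = {t0, t1, t4, t6, t7}
Sat(¬safe ∨ wait) = {t0, t1, t4, t5, t6, t7}
E[¬wait U (¬safe ∨ wait)]: least fixpoint, start Z0 = Sat((¬safe ∨ wait)) = {t0, t1, t4, t5, t6, t7}, add states in Sat(¬wait) with some successor in Z. Z1 = {t0, t1, t2, t4, t5, t6, t7}; fixed.
Sat(E[¬wait U (¬safe ∨ wait)]) = {t0, t1, t2, t4, t5, t6, t7}
Sat(E[¬wait U (¬safe ∨ wait)] ∧ ack) = {t0, t4, t5}
EG (E[¬wait U (¬safe ∨ wait)] ∧ ack): greatest fixpoint, start Z0 = {t0, t4, t5}, keep only states in Sat with some successor in Z. Z1 = {t4, t5}; Z2 = {t5}; fixed.
Sat(EG (E[¬wait U (¬safe ∨ wait)] ∧ ack)) = {t5}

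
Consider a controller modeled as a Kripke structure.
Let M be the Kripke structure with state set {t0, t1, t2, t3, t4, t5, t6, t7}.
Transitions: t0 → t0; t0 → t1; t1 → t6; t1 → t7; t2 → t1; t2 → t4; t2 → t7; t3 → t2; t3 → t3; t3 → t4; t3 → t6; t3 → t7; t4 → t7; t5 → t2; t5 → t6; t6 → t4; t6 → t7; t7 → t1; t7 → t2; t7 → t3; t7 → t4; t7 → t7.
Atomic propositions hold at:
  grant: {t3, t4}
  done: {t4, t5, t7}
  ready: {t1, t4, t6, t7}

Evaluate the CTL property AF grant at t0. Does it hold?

AF grant: least fixpoint, start Z0 = {t3, t4}, add states with every successor in Z. Already a fixed point.
Sat(AF grant) = {t3, t4}
t0 ∉ Sat(AF grant) = {t3, t4}, so the formula does not hold at t0.

No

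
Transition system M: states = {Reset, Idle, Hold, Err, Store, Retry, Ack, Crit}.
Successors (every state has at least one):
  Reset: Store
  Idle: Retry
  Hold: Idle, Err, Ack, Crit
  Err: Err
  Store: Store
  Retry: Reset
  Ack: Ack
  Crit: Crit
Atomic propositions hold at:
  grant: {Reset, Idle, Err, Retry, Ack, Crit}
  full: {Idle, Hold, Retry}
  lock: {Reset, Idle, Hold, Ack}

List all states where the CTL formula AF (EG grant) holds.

{Err, Ack, Crit}

EG grant: greatest fixpoint, start Z0 = {Reset, Idle, Err, Retry, Ack, Crit}, keep only states in Sat with some successor in Z. Z1 = {Idle, Err, Retry, Ack, Crit}; Z2 = {Idle, Err, Ack, Crit}; Z3 = {Err, Ack, Crit}; fixed.
Sat(EG grant) = {Err, Ack, Crit}
AF (EG grant): least fixpoint, start Z0 = {Err, Ack, Crit}, add states with every successor in Z. Already a fixed point.
Sat(AF (EG grant)) = {Err, Ack, Crit}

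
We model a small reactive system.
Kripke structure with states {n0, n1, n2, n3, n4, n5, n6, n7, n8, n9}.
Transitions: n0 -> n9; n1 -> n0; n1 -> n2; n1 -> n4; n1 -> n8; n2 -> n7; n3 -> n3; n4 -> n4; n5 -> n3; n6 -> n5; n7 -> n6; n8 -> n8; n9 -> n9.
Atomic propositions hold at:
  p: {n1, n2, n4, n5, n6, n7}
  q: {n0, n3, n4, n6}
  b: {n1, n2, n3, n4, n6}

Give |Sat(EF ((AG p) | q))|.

AG p: greatest fixpoint, start Z0 = {n1, n2, n4, n5, n6, n7}, keep only states in Sat with every successor in Z. Z1 = {n2, n4, n6, n7}; Z2 = {n2, n4, n7}; Z3 = {n2, n4}; Z4 = {n4}; fixed.
Sat(AG p) = {n4}
Sat((AG p) | q) = {n0, n3, n4, n6}
EF ((AG p) | q): least fixpoint, start Z0 = {n0, n3, n4, n6}, add states with some successor in Z. Z1 = {n0, n1, n3, n4, n5, n6, n7}; Z2 = {n0, n1, n2, n3, n4, n5, n6, n7}; fixed.
Sat(EF ((AG p) | q)) = {n0, n1, n2, n3, n4, n5, n6, n7}
|Sat(EF ((AG p) | q))| = |{n0, n1, n2, n3, n4, n5, n6, n7}| = 8.

8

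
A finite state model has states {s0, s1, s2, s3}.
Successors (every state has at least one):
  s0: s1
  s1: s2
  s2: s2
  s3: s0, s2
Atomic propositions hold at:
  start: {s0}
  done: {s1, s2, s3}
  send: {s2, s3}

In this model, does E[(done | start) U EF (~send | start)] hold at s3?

Yes

Sat(done | start) = {s0, s1, s2, s3}
Sat(~send) = {s0, s1}
Sat(~send | start) = {s0, s1}
EF (~send | start): least fixpoint, start Z0 = {s0, s1}, add states with some successor in Z. Z1 = {s0, s1, s3}; fixed.
Sat(EF (~send | start)) = {s0, s1, s3}
E[(done | start) U EF (~send | start)]: least fixpoint, start Z0 = Sat(EF (~send | start)) = {s0, s1, s3}, add states in Sat(done | start) with some successor in Z. Already a fixed point.
Sat(E[(done | start) U EF (~send | start)]) = {s0, s1, s3}
s3 ∈ Sat(E[(done | start) U EF (~send | start)]) = {s0, s1, s3}, so the formula holds at s3.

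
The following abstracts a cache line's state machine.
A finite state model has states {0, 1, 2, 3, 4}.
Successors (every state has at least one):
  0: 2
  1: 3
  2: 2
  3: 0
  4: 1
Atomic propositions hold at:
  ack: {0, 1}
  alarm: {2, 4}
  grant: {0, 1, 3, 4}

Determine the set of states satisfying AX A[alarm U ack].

A[alarm U ack]: least fixpoint, start Z0 = Sat(ack) = {0, 1}, add states in Sat(alarm) with every successor in Z. Z1 = {0, 1, 4}; fixed.
Sat(A[alarm U ack]) = {0, 1, 4}
Sat(AX A[alarm U ack]) = {s : every successor in {0, 1, 4}} = {3, 4}

{3, 4}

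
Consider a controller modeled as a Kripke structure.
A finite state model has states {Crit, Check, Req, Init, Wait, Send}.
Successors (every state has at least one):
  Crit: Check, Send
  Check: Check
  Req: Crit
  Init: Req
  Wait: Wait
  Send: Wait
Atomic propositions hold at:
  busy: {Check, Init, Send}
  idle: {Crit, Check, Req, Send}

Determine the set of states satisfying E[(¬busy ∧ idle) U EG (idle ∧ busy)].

{Crit, Check, Req}

Sat(¬busy) = {Crit, Req, Wait}
Sat(¬busy ∧ idle) = {Crit, Req}
Sat(idle ∧ busy) = {Check, Send}
EG (idle ∧ busy): greatest fixpoint, start Z0 = {Check, Send}, keep only states in Sat with some successor in Z. Z1 = {Check}; fixed.
Sat(EG (idle ∧ busy)) = {Check}
E[(¬busy ∧ idle) U EG (idle ∧ busy)]: least fixpoint, start Z0 = Sat(EG (idle ∧ busy)) = {Check}, add states in Sat(¬busy ∧ idle) with some successor in Z. Z1 = {Crit, Check}; Z2 = {Crit, Check, Req}; fixed.
Sat(E[(¬busy ∧ idle) U EG (idle ∧ busy)]) = {Crit, Check, Req}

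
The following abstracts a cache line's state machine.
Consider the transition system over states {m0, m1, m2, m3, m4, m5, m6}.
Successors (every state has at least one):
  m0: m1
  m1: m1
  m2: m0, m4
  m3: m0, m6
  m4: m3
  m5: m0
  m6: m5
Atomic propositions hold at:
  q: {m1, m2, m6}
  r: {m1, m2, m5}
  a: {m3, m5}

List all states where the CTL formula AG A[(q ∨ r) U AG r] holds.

Sat(q ∨ r) = {m1, m2, m5, m6}
AG r: greatest fixpoint, start Z0 = {m1, m2, m5}, keep only states in Sat with every successor in Z. Z1 = {m1}; fixed.
Sat(AG r) = {m1}
A[(q ∨ r) U AG r]: least fixpoint, start Z0 = Sat(AG r) = {m1}, add states in Sat(q ∨ r) with every successor in Z. Already a fixed point.
Sat(A[(q ∨ r) U AG r]) = {m1}
AG A[(q ∨ r) U AG r]: greatest fixpoint, start Z0 = {m1}, keep only states in Sat with every successor in Z. Already a fixed point.
Sat(AG A[(q ∨ r) U AG r]) = {m1}

{m1}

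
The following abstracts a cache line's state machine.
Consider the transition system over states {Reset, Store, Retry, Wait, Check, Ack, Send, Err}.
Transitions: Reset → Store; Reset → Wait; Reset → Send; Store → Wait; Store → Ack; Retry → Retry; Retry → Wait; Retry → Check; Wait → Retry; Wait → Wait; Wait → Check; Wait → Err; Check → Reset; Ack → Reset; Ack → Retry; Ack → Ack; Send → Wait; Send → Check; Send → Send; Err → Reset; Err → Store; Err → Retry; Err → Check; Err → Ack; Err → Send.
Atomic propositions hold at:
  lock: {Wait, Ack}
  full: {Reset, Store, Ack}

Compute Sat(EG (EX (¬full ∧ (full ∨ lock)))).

Sat(¬full) = {Retry, Wait, Check, Send, Err}
Sat(full ∨ lock) = {Reset, Store, Wait, Ack}
Sat(¬full ∧ (full ∨ lock)) = {Wait}
Sat(EX (¬full ∧ (full ∨ lock))) = {s : some successor in {Wait}} = {Reset, Store, Retry, Wait, Send}
EG (EX (¬full ∧ (full ∨ lock))): greatest fixpoint, start Z0 = {Reset, Store, Retry, Wait, Send}, keep only states in Sat with some successor in Z. Already a fixed point.
Sat(EG (EX (¬full ∧ (full ∨ lock)))) = {Reset, Store, Retry, Wait, Send}

{Reset, Store, Retry, Wait, Send}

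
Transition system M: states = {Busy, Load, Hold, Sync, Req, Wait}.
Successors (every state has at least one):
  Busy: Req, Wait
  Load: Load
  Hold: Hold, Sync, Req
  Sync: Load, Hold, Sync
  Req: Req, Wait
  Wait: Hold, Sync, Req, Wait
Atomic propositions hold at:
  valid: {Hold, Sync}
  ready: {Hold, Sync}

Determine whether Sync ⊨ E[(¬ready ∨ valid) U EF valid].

Yes

Sat(¬ready) = {Busy, Load, Req, Wait}
Sat(¬ready ∨ valid) = {Busy, Load, Hold, Sync, Req, Wait}
EF valid: least fixpoint, start Z0 = {Hold, Sync}, add states with some successor in Z. Z1 = {Hold, Sync, Wait}; Z2 = {Busy, Hold, Sync, Req, Wait}; fixed.
Sat(EF valid) = {Busy, Hold, Sync, Req, Wait}
E[(¬ready ∨ valid) U EF valid]: least fixpoint, start Z0 = Sat(EF valid) = {Busy, Hold, Sync, Req, Wait}, add states in Sat(¬ready ∨ valid) with some successor in Z. Already a fixed point.
Sat(E[(¬ready ∨ valid) U EF valid]) = {Busy, Hold, Sync, Req, Wait}
Sync ∈ Sat(E[(¬ready ∨ valid) U EF valid]) = {Busy, Hold, Sync, Req, Wait}, so the formula holds at Sync.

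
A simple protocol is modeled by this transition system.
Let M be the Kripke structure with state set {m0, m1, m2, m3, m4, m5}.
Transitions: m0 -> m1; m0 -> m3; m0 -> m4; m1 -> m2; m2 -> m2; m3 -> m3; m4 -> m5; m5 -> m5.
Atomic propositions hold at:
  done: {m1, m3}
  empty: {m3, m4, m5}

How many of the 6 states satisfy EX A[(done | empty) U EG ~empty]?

3

Sat(done | empty) = {m1, m3, m4, m5}
Sat(~empty) = {m0, m1, m2}
EG ~empty: greatest fixpoint, start Z0 = {m0, m1, m2}, keep only states in Sat with some successor in Z. Already a fixed point.
Sat(EG ~empty) = {m0, m1, m2}
A[(done | empty) U EG ~empty]: least fixpoint, start Z0 = Sat(EG ~empty) = {m0, m1, m2}, add states in Sat(done | empty) with every successor in Z. Already a fixed point.
Sat(A[(done | empty) U EG ~empty]) = {m0, m1, m2}
Sat(EX A[(done | empty) U EG ~empty]) = {s : some successor in {m0, m1, m2}} = {m0, m1, m2}
|Sat(EX A[(done | empty) U EG ~empty])| = |{m0, m1, m2}| = 3.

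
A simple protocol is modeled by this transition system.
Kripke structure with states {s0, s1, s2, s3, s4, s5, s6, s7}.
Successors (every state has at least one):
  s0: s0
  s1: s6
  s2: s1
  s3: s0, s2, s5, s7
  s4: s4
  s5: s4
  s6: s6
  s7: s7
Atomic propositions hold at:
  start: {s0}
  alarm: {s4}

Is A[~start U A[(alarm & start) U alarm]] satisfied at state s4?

Sat(~start) = {s1, s2, s3, s4, s5, s6, s7}
Sat(alarm & start) = ∅
A[(alarm & start) U alarm]: least fixpoint, start Z0 = Sat(alarm) = {s4}, add states in Sat(alarm & start) with every successor in Z. Already a fixed point.
Sat(A[(alarm & start) U alarm]) = {s4}
A[~start U A[(alarm & start) U alarm]]: least fixpoint, start Z0 = Sat(A[(alarm & start) U alarm]) = {s4}, add states in Sat(~start) with every successor in Z. Z1 = {s4, s5}; fixed.
Sat(A[~start U A[(alarm & start) U alarm]]) = {s4, s5}
s4 ∈ Sat(A[~start U A[(alarm & start) U alarm]]) = {s4, s5}, so the formula holds at s4.

Yes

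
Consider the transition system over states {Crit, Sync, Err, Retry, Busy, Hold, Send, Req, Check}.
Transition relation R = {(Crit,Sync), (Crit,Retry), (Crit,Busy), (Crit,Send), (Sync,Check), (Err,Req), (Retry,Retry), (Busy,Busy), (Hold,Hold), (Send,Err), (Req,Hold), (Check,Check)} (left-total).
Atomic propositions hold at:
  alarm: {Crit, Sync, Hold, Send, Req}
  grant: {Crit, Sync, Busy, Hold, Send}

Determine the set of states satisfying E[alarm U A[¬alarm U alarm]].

{Crit, Sync, Err, Hold, Send, Req}

Sat(¬alarm) = {Err, Retry, Busy, Check}
A[¬alarm U alarm]: least fixpoint, start Z0 = Sat(alarm) = {Crit, Sync, Hold, Send, Req}, add states in Sat(¬alarm) with every successor in Z. Z1 = {Crit, Sync, Err, Hold, Send, Req}; fixed.
Sat(A[¬alarm U alarm]) = {Crit, Sync, Err, Hold, Send, Req}
E[alarm U A[¬alarm U alarm]]: least fixpoint, start Z0 = Sat(A[¬alarm U alarm]) = {Crit, Sync, Err, Hold, Send, Req}, add states in Sat(alarm) with some successor in Z. Already a fixed point.
Sat(E[alarm U A[¬alarm U alarm]]) = {Crit, Sync, Err, Hold, Send, Req}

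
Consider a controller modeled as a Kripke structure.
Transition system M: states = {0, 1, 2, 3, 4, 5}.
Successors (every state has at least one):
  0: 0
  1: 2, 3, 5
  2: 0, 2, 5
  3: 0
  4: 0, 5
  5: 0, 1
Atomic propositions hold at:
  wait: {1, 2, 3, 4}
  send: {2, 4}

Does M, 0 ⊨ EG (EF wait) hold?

EF wait: least fixpoint, start Z0 = {1, 2, 3, 4}, add states with some successor in Z. Z1 = {1, 2, 3, 4, 5}; fixed.
Sat(EF wait) = {1, 2, 3, 4, 5}
EG (EF wait): greatest fixpoint, start Z0 = {1, 2, 3, 4, 5}, keep only states in Sat with some successor in Z. Z1 = {1, 2, 4, 5}; fixed.
Sat(EG (EF wait)) = {1, 2, 4, 5}
0 ∉ Sat(EG (EF wait)) = {1, 2, 4, 5}, so the formula does not hold at 0.

No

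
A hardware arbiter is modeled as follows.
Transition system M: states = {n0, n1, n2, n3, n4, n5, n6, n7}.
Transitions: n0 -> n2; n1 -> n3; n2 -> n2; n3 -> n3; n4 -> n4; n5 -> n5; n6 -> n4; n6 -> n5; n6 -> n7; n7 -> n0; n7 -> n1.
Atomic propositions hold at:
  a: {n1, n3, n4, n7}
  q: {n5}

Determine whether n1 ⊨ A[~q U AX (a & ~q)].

Sat(~q) = {n0, n1, n2, n3, n4, n6, n7}
Sat(a & ~q) = {n1, n3, n4, n7}
Sat(AX (a & ~q)) = {s : every successor in {n1, n3, n4, n7}} = {n1, n3, n4}
A[~q U AX (a & ~q)]: least fixpoint, start Z0 = Sat(AX (a & ~q)) = {n1, n3, n4}, add states in Sat(~q) with every successor in Z. Already a fixed point.
Sat(A[~q U AX (a & ~q)]) = {n1, n3, n4}
n1 ∈ Sat(A[~q U AX (a & ~q)]) = {n1, n3, n4}, so the formula holds at n1.

Yes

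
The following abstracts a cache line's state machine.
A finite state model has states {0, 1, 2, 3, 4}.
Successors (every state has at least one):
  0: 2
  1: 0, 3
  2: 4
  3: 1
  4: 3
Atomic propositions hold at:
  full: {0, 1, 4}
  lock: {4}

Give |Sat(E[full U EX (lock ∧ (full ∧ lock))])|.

Sat(full ∧ lock) = {4}
Sat(lock ∧ (full ∧ lock)) = {4}
Sat(EX (lock ∧ (full ∧ lock))) = {s : some successor in {4}} = {2}
E[full U EX (lock ∧ (full ∧ lock))]: least fixpoint, start Z0 = Sat(EX (lock ∧ (full ∧ lock))) = {2}, add states in Sat(full) with some successor in Z. Z1 = {0, 2}; Z2 = {0, 1, 2}; fixed.
Sat(E[full U EX (lock ∧ (full ∧ lock))]) = {0, 1, 2}
|Sat(E[full U EX (lock ∧ (full ∧ lock))])| = |{0, 1, 2}| = 3.

3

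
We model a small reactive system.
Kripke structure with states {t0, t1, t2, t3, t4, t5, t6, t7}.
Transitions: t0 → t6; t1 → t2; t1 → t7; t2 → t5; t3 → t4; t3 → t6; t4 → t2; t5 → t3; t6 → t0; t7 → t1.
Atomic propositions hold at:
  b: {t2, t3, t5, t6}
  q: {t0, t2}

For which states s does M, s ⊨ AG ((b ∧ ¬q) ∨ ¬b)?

{t0, t6}

Sat(¬q) = {t1, t3, t4, t5, t6, t7}
Sat(b ∧ ¬q) = {t3, t5, t6}
Sat(¬b) = {t0, t1, t4, t7}
Sat((b ∧ ¬q) ∨ ¬b) = {t0, t1, t3, t4, t5, t6, t7}
AG ((b ∧ ¬q) ∨ ¬b): greatest fixpoint, start Z0 = {t0, t1, t3, t4, t5, t6, t7}, keep only states in Sat with every successor in Z. Z1 = {t0, t3, t5, t6, t7}; Z2 = {t0, t5, t6}; Z3 = {t0, t6}; fixed.
Sat(AG ((b ∧ ¬q) ∨ ¬b)) = {t0, t6}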